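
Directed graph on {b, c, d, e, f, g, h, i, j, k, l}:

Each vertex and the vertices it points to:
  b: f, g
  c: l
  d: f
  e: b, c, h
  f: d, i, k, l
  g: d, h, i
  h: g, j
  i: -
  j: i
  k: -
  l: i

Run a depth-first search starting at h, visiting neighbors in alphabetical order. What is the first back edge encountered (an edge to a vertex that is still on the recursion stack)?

DFS from h (visiting neighbors in alphabetical order); mark gray on enter, black on exit:
h gray
  g gray
    d gray
      f gray
        f→d: d is gray → back edge
First back edge: f → d.

f→d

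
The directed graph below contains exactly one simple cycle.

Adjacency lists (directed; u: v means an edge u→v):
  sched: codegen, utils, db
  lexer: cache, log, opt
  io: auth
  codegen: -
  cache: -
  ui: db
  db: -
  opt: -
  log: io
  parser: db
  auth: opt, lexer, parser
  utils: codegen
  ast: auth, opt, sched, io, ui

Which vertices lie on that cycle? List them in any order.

DFS with gray/black marking from auth:
auth gray
  opt gray
  opt black
  lexer gray
    cache gray
    cache black
    log gray
      io gray
        io→auth: auth is gray → back edge
Back edge closes the cycle auth → lexer → log → io → auth; its vertices are {io, log, auth, lexer}.

io, log, auth, lexer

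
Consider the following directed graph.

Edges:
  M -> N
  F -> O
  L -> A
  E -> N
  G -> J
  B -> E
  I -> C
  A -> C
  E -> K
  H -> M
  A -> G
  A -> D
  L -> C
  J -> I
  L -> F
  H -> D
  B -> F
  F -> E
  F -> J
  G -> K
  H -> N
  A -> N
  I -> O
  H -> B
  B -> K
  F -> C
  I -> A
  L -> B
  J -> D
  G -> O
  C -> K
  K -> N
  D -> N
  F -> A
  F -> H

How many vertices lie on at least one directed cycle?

A vertex is on a directed cycle iff it belongs to a strongly connected component of size ≥ 2 (or has a self-loop).
The vertices on cycles are {A, B, F, G, H, I, J} — 7 in total.

7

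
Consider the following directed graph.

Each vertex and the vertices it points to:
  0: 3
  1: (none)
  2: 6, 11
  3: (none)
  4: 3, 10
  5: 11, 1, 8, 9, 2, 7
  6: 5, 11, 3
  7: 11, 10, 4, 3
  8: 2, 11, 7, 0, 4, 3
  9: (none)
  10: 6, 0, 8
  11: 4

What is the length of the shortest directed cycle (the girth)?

3

For each vertex v, BFS finds the shortest path from v back to v.
The shortest such closed walk is 5 → 2 → 6 → 5, length 3.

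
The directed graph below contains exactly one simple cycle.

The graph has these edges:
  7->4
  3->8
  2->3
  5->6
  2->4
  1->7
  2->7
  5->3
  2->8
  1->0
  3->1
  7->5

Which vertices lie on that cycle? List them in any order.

1, 3, 5, 7

DFS with gray/black marking from 3:
3 gray
  8 gray
  8 black
  1 gray
    0 gray
    0 black
    7 gray
      4 gray
      4 black
      5 gray
        6 gray
        6 black
        5→3: 3 is gray → back edge
Back edge closes the cycle 3 → 1 → 7 → 5 → 3; its vertices are {1, 3, 5, 7}.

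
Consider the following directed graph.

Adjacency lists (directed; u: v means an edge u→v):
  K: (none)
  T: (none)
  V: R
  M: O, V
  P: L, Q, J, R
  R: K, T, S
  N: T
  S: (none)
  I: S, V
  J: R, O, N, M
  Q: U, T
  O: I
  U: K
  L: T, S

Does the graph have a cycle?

DFS with white/gray/black marking, starting from O:
O gray
  I gray
    S gray
    S black
    V gray
      R gray
        K gray
        K black
        T gray
        T black
        R→S: S black — skip
      R black
    V black
  I black
O black
M gray
  M→O: O black — skip
  M→V: V black — skip
M black
P gray
  L gray
    L→T: T black — skip
    L→S: S black — skip
  L black
  Q gray
    U gray
      U→K: K black — skip
    U black
    Q→T: T black — skip
  Q black
  J gray
    J→R: R black — skip
    J→O: O black — skip
    N gray
      N→T: T black — skip
    N black
    J→M: M black — skip
  J black
  P→R: R black — skip
P black
Every edge goes to a white or black vertex — no back edge, so the graph is acyclic.

No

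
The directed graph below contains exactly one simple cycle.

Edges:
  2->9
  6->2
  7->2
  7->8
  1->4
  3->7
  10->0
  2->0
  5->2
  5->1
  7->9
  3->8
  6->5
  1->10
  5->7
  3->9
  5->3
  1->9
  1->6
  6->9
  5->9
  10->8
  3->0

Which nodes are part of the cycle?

DFS with gray/black marking from 6:
6 gray
  5 gray
    9 gray
    9 black
    2 gray
      2→9: 9 black — skip
      0 gray
      0 black
    2 black
    1 gray
      1→6: 6 is gray → back edge
Back edge closes the cycle 6 → 5 → 1 → 6; its vertices are {1, 5, 6}.

1, 5, 6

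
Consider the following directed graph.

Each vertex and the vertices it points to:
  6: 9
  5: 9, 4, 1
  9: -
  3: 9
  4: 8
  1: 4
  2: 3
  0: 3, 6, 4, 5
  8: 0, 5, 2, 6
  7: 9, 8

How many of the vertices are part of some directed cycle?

A vertex is on a directed cycle iff it belongs to a strongly connected component of size ≥ 2 (or has a self-loop).
The vertices on cycles are {0, 1, 4, 5, 8} — 5 in total.

5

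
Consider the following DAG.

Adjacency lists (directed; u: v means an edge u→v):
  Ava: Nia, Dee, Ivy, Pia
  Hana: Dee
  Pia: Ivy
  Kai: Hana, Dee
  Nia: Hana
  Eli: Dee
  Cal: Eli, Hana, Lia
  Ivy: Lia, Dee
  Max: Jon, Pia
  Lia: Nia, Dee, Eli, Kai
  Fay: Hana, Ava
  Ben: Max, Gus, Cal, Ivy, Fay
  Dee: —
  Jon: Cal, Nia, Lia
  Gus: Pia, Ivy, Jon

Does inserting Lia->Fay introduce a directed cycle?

Adding Lia→Fay creates a cycle iff Fay can already reach Lia.
Path from Fay: Fay → Ava → Ivy → Lia.
So Fay → … → Lia → Fay is a cycle.

Yes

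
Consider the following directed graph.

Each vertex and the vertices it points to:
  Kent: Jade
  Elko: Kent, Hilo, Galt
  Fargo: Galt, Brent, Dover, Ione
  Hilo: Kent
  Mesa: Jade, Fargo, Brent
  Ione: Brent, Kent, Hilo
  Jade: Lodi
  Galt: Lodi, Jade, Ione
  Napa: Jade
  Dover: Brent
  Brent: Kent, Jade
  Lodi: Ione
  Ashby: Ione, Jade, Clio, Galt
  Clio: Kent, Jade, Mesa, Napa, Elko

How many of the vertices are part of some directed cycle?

A vertex is on a directed cycle iff it belongs to a strongly connected component of size ≥ 2 (or has a self-loop).
The vertices on cycles are {Hilo, Ione, Jade, Kent, Lodi, Brent} — 6 in total.

6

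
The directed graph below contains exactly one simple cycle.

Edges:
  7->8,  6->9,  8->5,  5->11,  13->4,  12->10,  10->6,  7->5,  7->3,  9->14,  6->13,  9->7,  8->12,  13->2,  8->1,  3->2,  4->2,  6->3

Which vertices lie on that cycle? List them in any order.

6, 7, 8, 9, 10, 12

DFS with gray/black marking from 9:
9 gray
  7 gray
    8 gray
      1 gray
      1 black
      12 gray
        10 gray
          6 gray
            3 gray
              2 gray
              2 black
            3 black
            6→9: 9 is gray → back edge
Back edge closes the cycle 9 → 7 → 8 → 12 → 10 → 6 → 9; its vertices are {6, 7, 8, 9, 10, 12}.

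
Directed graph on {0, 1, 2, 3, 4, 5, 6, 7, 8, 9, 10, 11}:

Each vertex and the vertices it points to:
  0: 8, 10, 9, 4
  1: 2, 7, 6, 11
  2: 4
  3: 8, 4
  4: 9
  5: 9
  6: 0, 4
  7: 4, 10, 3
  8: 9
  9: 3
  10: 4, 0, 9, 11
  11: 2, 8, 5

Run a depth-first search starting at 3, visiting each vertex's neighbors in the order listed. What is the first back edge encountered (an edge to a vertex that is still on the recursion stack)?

9→3

DFS from 3 (visiting each vertex's neighbors in the order listed); mark gray on enter, black on exit:
3 gray
  8 gray
    9 gray
      9→3: 3 is gray → back edge
First back edge: 9 → 3.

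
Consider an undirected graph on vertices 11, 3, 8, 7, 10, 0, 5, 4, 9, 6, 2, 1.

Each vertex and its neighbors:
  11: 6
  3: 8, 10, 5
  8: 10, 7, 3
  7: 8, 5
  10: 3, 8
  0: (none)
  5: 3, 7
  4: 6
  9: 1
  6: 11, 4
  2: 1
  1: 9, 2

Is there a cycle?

Yes

DFS, tracking each vertex's parent; an edge to a visited non-parent vertex closes a cycle.
Start from 5:
visit 5 (parent –)
  visit 3 (parent 5)
    visit 8 (parent 3)
      visit 10 (parent 8)
        10–3: 3 visited and ≠ parent → cycle
Cycle: 3 – 8 – 10 – 3.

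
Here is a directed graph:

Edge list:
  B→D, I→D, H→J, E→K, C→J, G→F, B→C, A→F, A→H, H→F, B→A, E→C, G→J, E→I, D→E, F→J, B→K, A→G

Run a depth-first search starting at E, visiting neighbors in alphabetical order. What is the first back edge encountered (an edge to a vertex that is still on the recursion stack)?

DFS from E (visiting neighbors in alphabetical order); mark gray on enter, black on exit:
E gray
  C gray
    J gray
    J black
  C black
  I gray
    D gray
      D→E: E is gray → back edge
First back edge: D → E.

D→E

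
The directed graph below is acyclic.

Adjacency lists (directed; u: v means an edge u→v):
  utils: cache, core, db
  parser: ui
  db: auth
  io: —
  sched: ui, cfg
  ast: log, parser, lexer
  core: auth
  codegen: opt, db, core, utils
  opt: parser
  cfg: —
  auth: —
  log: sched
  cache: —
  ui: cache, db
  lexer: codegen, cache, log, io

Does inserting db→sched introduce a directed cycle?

Yes

Adding db→sched creates a cycle iff sched can already reach db.
Path from sched: sched → ui → db.
So sched → … → db → sched is a cycle.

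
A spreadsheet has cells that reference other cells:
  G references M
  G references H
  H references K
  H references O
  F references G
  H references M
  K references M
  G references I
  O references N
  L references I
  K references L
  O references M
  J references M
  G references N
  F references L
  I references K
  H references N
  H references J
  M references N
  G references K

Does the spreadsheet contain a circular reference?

DFS with white/gray/black marking, starting from G:
G gray
  I gray
    K gray
      L gray
        L→I: I is gray → back edge
Back edge found, so a cycle exists: I → K → L → I.

Yes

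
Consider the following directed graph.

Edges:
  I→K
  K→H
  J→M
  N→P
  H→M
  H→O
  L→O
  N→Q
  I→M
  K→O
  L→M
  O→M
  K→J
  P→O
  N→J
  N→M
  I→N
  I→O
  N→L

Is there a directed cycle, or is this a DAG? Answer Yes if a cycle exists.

DFS with white/gray/black marking, starting from K:
K gray
  O gray
    M gray
    M black
  O black
  H gray
    H→M: M black — skip
    H→O: O black — skip
  H black
  J gray
    J→M: M black — skip
  J black
K black
I gray
  I→M: M black — skip
  I→O: O black — skip
  I→K: K black — skip
  N gray
    N→J: J black — skip
    Q gray
    Q black
    N→M: M black — skip
    L gray
      L→O: O black — skip
      L→M: M black — skip
    L black
    P gray
      P→O: O black — skip
    P black
  N black
I black
Every edge goes to a white or black vertex — no back edge, so the graph is acyclic.

No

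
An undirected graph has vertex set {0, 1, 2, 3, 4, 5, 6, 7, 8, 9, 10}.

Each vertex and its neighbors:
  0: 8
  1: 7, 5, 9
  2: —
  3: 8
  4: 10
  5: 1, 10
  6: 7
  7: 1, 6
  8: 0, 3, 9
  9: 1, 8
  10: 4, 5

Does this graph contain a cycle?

DFS, tracking each vertex's parent; an edge to a visited non-parent vertex closes a cycle.
Start from 10:
visit 10 (parent –)
  visit 4 (parent 10)
    4–10: parent, skip
  visit 5 (parent 10)
    visit 1 (parent 5)
      visit 7 (parent 1)
        7–1: parent, skip
        visit 6 (parent 7)
          6–7: parent, skip
      1–5: parent, skip
      visit 9 (parent 1)
        9–1: parent, skip
        visit 8 (parent 9)
          visit 0 (parent 8)
            0–8: parent, skip
          visit 3 (parent 8)
            3–8: parent, skip
          8–9: parent, skip
    5–10: parent, skip
visit 2 (parent –)
No non-parent visited neighbor found — the graph is a forest.

No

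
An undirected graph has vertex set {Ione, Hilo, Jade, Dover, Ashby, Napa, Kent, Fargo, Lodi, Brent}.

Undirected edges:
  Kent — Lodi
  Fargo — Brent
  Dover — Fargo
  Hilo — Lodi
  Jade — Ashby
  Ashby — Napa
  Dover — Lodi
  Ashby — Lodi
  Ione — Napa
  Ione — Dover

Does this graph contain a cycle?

DFS, tracking each vertex's parent; an edge to a visited non-parent vertex closes a cycle.
Start from Kent:
visit Kent (parent –)
  visit Lodi (parent Kent)
    visit Hilo (parent Lodi)
      Hilo–Lodi: parent, skip
    visit Dover (parent Lodi)
      visit Fargo (parent Dover)
        Fargo–Dover: parent, skip
        visit Brent (parent Fargo)
          Brent–Fargo: parent, skip
      Dover–Lodi: parent, skip
      visit Ione (parent Dover)
        Ione–Dover: parent, skip
        visit Napa (parent Ione)
          visit Ashby (parent Napa)
            Ashby–Lodi: Lodi visited and ≠ parent → cycle
Cycle: Lodi – Dover – Ione – Napa – Ashby – Lodi.

Yes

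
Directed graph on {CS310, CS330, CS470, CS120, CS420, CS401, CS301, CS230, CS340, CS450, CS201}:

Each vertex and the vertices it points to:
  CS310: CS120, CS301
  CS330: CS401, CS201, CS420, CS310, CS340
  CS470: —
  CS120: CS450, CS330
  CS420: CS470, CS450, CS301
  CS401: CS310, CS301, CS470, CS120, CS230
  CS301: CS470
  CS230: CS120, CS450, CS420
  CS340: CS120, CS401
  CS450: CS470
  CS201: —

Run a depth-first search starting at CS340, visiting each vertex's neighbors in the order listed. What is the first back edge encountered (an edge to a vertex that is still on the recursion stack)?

DFS from CS340 (visiting each vertex's neighbors in the order listed); mark gray on enter, black on exit:
CS340 gray
  CS120 gray
    CS450 gray
      CS470 gray
      CS470 black
    CS450 black
    CS330 gray
      CS401 gray
        CS310 gray
          CS310→CS120: CS120 is gray → back edge
First back edge: CS310 → CS120.

CS310→CS120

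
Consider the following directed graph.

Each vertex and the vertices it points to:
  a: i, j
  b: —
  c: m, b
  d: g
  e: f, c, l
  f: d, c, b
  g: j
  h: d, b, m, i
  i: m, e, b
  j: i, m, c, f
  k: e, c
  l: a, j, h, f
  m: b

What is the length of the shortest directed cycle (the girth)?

4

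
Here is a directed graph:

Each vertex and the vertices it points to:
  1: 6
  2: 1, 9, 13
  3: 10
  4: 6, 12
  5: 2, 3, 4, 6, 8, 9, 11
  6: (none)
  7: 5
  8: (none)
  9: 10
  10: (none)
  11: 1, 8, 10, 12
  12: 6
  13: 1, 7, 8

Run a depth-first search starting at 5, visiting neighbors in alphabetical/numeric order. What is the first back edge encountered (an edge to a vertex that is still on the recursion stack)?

7→5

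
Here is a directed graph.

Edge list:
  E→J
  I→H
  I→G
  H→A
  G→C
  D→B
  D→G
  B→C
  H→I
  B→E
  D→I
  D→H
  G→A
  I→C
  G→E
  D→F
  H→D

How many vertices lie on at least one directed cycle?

A vertex is on a directed cycle iff it belongs to a strongly connected component of size ≥ 2 (or has a self-loop).
The vertices on cycles are {D, H, I} — 3 in total.

3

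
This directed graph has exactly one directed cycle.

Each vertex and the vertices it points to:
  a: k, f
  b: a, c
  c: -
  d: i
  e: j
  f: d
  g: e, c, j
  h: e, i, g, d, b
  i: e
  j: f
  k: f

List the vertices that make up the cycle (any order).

d, e, f, i, j

DFS with gray/black marking from d:
d gray
  i gray
    e gray
      j gray
        f gray
          f→d: d is gray → back edge
Back edge closes the cycle d → i → e → j → f → d; its vertices are {d, e, f, i, j}.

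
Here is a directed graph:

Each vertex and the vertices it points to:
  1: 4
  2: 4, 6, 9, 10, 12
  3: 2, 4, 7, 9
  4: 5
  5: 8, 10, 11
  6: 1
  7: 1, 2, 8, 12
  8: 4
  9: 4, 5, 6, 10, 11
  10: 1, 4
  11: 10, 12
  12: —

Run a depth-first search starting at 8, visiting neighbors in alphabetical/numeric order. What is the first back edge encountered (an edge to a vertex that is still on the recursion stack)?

5→8

DFS from 8 (visiting neighbors in alphabetical/numeric order); mark gray on enter, black on exit:
8 gray
  4 gray
    5 gray
      5→8: 8 is gray → back edge
First back edge: 5 → 8.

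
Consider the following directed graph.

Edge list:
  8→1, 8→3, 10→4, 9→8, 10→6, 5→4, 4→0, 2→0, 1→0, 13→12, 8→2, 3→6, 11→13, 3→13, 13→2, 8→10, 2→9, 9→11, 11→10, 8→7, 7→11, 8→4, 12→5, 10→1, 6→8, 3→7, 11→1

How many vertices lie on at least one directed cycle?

A vertex is on a directed cycle iff it belongs to a strongly connected component of size ≥ 2 (or has a self-loop).
The vertices on cycles are {2, 3, 6, 7, 8, 9, 10, 11, 13} — 9 in total.

9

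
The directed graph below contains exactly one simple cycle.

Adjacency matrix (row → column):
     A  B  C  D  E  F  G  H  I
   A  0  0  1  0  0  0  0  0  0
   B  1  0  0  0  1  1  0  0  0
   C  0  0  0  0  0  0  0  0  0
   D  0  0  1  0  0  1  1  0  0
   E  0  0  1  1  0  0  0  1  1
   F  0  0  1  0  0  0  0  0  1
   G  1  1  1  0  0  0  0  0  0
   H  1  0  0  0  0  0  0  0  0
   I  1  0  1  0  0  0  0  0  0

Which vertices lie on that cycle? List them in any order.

B, D, E, G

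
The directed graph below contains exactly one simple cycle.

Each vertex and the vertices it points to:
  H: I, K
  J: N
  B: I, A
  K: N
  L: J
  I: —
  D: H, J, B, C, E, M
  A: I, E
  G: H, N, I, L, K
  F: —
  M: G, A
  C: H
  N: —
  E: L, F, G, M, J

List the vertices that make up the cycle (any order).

DFS with gray/black marking from M:
M gray
  G gray
    H gray
      I gray
      I black
      K gray
        N gray
        N black
      K black
    H black
    G→N: N black — skip
    G→I: I black — skip
    L gray
      J gray
        J→N: N black — skip
      J black
    L black
    G→K: K black — skip
  G black
  A gray
    A→I: I black — skip
    E gray
      E→L: L black — skip
      F gray
      F black
      E→G: G black — skip
      E→M: M is gray → back edge
Back edge closes the cycle M → A → E → M; its vertices are {A, E, M}.

A, E, M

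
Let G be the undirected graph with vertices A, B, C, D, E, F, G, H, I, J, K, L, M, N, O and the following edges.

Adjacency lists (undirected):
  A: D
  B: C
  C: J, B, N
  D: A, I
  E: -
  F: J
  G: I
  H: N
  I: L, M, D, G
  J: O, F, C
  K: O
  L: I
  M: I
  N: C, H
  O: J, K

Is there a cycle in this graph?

No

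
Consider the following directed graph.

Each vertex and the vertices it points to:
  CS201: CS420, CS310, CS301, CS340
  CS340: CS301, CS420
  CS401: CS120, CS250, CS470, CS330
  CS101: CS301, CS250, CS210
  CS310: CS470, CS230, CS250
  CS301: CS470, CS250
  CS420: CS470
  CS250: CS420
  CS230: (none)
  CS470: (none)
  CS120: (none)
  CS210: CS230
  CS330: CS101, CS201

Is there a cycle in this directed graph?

DFS with white/gray/black marking, starting from CS120:
CS120 gray
CS120 black
CS201 gray
  CS420 gray
    CS470 gray
    CS470 black
  CS420 black
  CS310 gray
    CS310→CS470: CS470 black — skip
    CS230 gray
    CS230 black
    CS250 gray
      CS250→CS420: CS420 black — skip
    CS250 black
  CS310 black
  CS301 gray
    CS301→CS470: CS470 black — skip
    CS301→CS250: CS250 black — skip
  CS301 black
  CS340 gray
    CS340→CS301: CS301 black — skip
    CS340→CS420: CS420 black — skip
  CS340 black
CS201 black
CS401 gray
  CS401→CS120: CS120 black — skip
  CS401→CS250: CS250 black — skip
  CS401→CS470: CS470 black — skip
  CS330 gray
    CS101 gray
      CS101→CS301: CS301 black — skip
      CS101→CS250: CS250 black — skip
      CS210 gray
        CS210→CS230: CS230 black — skip
      CS210 black
    CS101 black
    CS330→CS201: CS201 black — skip
  CS330 black
CS401 black
Every edge goes to a white or black vertex — no back edge, so the graph is acyclic.

No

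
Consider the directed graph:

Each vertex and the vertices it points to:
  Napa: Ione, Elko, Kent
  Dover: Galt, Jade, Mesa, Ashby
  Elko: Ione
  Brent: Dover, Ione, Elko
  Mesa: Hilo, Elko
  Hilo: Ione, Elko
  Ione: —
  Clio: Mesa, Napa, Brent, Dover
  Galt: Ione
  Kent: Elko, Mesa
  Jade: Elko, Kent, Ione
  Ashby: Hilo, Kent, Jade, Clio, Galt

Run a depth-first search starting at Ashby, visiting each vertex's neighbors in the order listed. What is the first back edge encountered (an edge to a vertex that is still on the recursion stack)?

DFS from Ashby (visiting each vertex's neighbors in the order listed); mark gray on enter, black on exit:
Ashby gray
  Hilo gray
    Ione gray
    Ione black
    Elko gray
      Elko→Ione: Ione black — skip
    Elko black
  Hilo black
  Kent gray
    Kent→Elko: Elko black — skip
    Mesa gray
      Mesa→Hilo: Hilo black — skip
      Mesa→Elko: Elko black — skip
    Mesa black
  Kent black
  Jade gray
    Jade→Elko: Elko black — skip
    Jade→Kent: Kent black — skip
    Jade→Ione: Ione black — skip
  Jade black
  Clio gray
    Clio→Mesa: Mesa black — skip
    Napa gray
      Napa→Ione: Ione black — skip
      Napa→Elko: Elko black — skip
      Napa→Kent: Kent black — skip
    Napa black
    Brent gray
      Dover gray
        Galt gray
          Galt→Ione: Ione black — skip
        Galt black
        Dover→Jade: Jade black — skip
        Dover→Mesa: Mesa black — skip
        Dover→Ashby: Ashby is gray → back edge
First back edge: Dover → Ashby.

Dover→Ashby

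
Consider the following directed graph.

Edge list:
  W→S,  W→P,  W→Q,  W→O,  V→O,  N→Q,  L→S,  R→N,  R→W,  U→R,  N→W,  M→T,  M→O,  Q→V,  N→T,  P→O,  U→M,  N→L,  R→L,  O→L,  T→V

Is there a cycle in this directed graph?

DFS with white/gray/black marking, starting from V:
V gray
  O gray
    L gray
      S gray
      S black
    L black
  O black
V black
M gray
  T gray
    T→V: V black — skip
  T black
  M→O: O black — skip
M black
N gray
  N→L: L black — skip
  N→T: T black — skip
  Q gray
    Q→V: V black — skip
  Q black
  W gray
    W→O: O black — skip
    P gray
      P→O: O black — skip
    P black
    W→Q: Q black — skip
    W→S: S black — skip
  W black
N black
R gray
  R→W: W black — skip
  R→L: L black — skip
  R→N: N black — skip
R black
U gray
  U→R: R black — skip
  U→M: M black — skip
U black
Every edge goes to a white or black vertex — no back edge, so the graph is acyclic.

No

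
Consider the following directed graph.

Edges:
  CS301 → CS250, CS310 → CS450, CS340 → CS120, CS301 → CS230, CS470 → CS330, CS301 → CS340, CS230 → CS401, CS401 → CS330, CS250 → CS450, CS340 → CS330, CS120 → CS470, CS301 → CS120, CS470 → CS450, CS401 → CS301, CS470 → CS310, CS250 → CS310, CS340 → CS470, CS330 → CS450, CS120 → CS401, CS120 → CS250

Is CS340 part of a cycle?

CS340 is on a cycle iff CS340 can reach itself via ≥1 edge.
CS340 → CS120 → CS401 → CS301 → CS340 — yes.

Yes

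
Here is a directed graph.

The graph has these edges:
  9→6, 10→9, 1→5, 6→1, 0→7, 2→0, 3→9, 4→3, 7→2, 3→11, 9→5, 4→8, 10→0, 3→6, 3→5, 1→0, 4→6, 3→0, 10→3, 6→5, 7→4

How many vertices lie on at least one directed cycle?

A vertex is on a directed cycle iff it belongs to a strongly connected component of size ≥ 2 (or has a self-loop).
The vertices on cycles are {0, 1, 2, 3, 4, 6, 7, 9} — 8 in total.

8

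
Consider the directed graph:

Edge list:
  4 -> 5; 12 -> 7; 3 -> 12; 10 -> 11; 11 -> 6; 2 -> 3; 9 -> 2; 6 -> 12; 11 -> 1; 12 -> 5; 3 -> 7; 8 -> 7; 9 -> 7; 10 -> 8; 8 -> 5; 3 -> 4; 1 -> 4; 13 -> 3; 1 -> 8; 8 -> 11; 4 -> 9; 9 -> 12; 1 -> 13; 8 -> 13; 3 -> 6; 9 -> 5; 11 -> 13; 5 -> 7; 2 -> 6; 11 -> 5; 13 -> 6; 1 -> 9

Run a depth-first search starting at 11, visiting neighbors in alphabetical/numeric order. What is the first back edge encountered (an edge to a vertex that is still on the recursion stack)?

3->4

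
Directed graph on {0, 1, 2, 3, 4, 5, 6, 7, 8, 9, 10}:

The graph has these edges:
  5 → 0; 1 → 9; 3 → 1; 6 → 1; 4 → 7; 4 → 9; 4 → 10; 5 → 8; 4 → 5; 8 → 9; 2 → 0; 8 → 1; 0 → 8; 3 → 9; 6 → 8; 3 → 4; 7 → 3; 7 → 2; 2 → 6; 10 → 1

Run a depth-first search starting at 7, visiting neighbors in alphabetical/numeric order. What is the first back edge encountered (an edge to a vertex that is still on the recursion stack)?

DFS from 7 (visiting neighbors in alphabetical/numeric order); mark gray on enter, black on exit:
7 gray
  2 gray
    0 gray
      8 gray
        1 gray
          9 gray
          9 black
        1 black
        8→9: 9 black — skip
      8 black
    0 black
    6 gray
      6→1: 1 black — skip
      6→8: 8 black — skip
    6 black
  2 black
  3 gray
    3→1: 1 black — skip
    4 gray
      5 gray
        5→0: 0 black — skip
        5→8: 8 black — skip
      5 black
      4→7: 7 is gray → back edge
First back edge: 4 → 7.

4->7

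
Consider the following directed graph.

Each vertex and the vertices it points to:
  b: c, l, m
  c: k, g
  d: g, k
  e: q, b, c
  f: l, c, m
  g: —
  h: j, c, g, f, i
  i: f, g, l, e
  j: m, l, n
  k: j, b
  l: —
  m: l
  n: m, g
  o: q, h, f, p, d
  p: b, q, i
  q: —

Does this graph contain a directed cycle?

Yes

DFS with white/gray/black marking, starting from h:
h gray
  j gray
    m gray
      l gray
      l black
    m black
    j→l: l black — skip
    n gray
      n→m: m black — skip
      g gray
      g black
    n black
  j black
  c gray
    k gray
      k→j: j black — skip
      b gray
        b→c: c is gray → back edge
Back edge found, so a cycle exists: c → k → b → c.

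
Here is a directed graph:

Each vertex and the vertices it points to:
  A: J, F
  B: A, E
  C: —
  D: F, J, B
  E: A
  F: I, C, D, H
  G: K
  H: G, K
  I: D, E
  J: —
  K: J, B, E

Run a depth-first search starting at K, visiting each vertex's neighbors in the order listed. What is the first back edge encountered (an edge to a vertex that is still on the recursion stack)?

D→F

DFS from K (visiting each vertex's neighbors in the order listed); mark gray on enter, black on exit:
K gray
  J gray
  J black
  B gray
    A gray
      A→J: J black — skip
      F gray
        I gray
          D gray
            D→F: F is gray → back edge
First back edge: D → F.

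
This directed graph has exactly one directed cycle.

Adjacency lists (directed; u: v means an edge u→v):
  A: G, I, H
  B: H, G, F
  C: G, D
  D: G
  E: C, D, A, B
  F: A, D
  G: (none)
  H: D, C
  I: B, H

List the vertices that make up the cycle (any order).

DFS with gray/black marking from B:
B gray
  H gray
    D gray
      G gray
      G black
    D black
    C gray
      C→G: G black — skip
      C→D: D black — skip
    C black
  H black
  B→G: G black — skip
  F gray
    A gray
      A→G: G black — skip
      I gray
        I→B: B is gray → back edge
Back edge closes the cycle B → F → A → I → B; its vertices are {A, B, F, I}.

A, B, F, I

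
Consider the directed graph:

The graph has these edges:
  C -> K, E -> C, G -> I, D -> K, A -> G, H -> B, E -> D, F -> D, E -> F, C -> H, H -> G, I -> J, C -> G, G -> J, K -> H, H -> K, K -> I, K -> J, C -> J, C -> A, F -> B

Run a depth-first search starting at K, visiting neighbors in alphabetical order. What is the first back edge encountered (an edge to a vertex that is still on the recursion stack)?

H->K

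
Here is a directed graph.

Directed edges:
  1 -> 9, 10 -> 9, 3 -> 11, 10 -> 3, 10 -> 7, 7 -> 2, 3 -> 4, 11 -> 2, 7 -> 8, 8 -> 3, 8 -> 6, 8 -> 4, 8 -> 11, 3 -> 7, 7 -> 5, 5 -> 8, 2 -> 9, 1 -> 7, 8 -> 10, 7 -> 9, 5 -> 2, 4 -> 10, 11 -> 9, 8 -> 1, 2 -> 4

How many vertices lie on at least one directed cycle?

9

A vertex is on a directed cycle iff it belongs to a strongly connected component of size ≥ 2 (or has a self-loop).
The vertices on cycles are {1, 2, 3, 4, 5, 7, 8, 10, 11} — 9 in total.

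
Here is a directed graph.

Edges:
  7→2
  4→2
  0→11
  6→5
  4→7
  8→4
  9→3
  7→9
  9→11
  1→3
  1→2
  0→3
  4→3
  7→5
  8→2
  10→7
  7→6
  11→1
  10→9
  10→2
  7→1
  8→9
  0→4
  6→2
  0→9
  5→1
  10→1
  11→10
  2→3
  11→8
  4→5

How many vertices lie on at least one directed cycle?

6

A vertex is on a directed cycle iff it belongs to a strongly connected component of size ≥ 2 (or has a self-loop).
The vertices on cycles are {4, 7, 8, 9, 10, 11} — 6 in total.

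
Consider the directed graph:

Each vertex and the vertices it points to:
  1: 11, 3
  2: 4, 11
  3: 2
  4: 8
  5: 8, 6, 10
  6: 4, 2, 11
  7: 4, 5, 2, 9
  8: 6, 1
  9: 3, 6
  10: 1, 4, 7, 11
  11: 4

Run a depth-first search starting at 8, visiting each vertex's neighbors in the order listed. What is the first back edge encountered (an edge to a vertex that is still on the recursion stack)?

4→8

DFS from 8 (visiting each vertex's neighbors in the order listed); mark gray on enter, black on exit:
8 gray
  6 gray
    4 gray
      4→8: 8 is gray → back edge
First back edge: 4 → 8.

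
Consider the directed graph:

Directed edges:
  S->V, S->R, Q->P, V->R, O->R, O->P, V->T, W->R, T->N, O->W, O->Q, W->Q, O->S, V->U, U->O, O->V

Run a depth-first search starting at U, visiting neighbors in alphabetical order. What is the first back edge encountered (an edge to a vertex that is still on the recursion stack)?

DFS from U (visiting neighbors in alphabetical order); mark gray on enter, black on exit:
U gray
  O gray
    P gray
    P black
    Q gray
      Q→P: P black — skip
    Q black
    R gray
    R black
    S gray
      S→R: R black — skip
      V gray
        V→R: R black — skip
        T gray
          N gray
          N black
        T black
        V→U: U is gray → back edge
First back edge: V → U.

V->U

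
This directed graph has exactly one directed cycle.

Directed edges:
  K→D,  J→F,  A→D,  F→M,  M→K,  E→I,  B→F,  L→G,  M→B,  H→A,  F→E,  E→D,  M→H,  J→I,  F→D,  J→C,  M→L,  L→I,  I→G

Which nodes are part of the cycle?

DFS with gray/black marking from F:
F gray
  D gray
  D black
  M gray
    B gray
      B→F: F is gray → back edge
Back edge closes the cycle F → M → B → F; its vertices are {B, F, M}.

B, F, M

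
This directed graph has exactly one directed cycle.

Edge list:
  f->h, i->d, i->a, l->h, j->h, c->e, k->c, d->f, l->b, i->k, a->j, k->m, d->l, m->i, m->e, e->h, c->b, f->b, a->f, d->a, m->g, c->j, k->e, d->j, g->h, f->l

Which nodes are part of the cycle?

DFS with gray/black marking from i:
i gray
  k gray
    e gray
      h gray
      h black
    e black
    m gray
      g gray
        g→h: h black — skip
      g black
      m→i: i is gray → back edge
Back edge closes the cycle i → k → m → i; its vertices are {i, k, m}.

i, k, m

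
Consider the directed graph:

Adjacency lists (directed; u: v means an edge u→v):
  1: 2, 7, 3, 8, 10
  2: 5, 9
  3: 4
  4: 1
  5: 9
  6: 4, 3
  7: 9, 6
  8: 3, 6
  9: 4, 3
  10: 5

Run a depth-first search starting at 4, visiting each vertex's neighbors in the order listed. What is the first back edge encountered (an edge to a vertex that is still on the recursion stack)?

9→4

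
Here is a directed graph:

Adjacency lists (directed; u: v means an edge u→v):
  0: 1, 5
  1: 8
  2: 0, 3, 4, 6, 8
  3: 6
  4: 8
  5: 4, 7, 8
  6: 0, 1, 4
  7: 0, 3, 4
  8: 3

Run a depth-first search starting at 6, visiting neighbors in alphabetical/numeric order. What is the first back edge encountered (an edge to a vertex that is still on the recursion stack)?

DFS from 6 (visiting neighbors in alphabetical/numeric order); mark gray on enter, black on exit:
6 gray
  0 gray
    1 gray
      8 gray
        3 gray
          3→6: 6 is gray → back edge
First back edge: 3 → 6.

3→6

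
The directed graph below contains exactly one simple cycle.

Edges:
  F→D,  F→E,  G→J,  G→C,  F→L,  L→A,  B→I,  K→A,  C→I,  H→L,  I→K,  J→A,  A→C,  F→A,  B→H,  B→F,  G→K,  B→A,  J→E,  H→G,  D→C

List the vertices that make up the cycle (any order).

DFS with gray/black marking from I:
I gray
  K gray
    A gray
      C gray
        C→I: I is gray → back edge
Back edge closes the cycle I → K → A → C → I; its vertices are {A, C, I, K}.

A, C, I, K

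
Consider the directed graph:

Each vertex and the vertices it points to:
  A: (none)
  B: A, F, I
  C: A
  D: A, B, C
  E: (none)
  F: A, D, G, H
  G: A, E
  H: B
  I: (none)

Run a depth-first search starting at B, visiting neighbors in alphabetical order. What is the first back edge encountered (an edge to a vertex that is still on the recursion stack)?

D->B

DFS from B (visiting neighbors in alphabetical order); mark gray on enter, black on exit:
B gray
  A gray
  A black
  F gray
    F→A: A black — skip
    D gray
      D→A: A black — skip
      D→B: B is gray → back edge
First back edge: D → B.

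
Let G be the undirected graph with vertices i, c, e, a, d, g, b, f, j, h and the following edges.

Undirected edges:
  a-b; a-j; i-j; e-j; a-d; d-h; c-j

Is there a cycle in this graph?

No

DFS, tracking each vertex's parent; an edge to a visited non-parent vertex closes a cycle.
Start from a:
visit a (parent –)
  visit d (parent a)
    visit h (parent d)
      h–d: parent, skip
    d–a: parent, skip
  visit b (parent a)
    b–a: parent, skip
  visit j (parent a)
    j–a: parent, skip
    visit c (parent j)
      c–j: parent, skip
    visit e (parent j)
      e–j: parent, skip
    visit i (parent j)
      i–j: parent, skip
visit g (parent –)
visit f (parent –)
No non-parent visited neighbor found — the graph is a forest.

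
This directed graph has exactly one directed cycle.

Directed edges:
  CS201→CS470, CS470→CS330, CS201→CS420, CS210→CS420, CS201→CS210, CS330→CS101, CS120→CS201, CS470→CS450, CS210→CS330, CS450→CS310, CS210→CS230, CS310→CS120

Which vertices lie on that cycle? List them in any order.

CS120, CS201, CS310, CS450, CS470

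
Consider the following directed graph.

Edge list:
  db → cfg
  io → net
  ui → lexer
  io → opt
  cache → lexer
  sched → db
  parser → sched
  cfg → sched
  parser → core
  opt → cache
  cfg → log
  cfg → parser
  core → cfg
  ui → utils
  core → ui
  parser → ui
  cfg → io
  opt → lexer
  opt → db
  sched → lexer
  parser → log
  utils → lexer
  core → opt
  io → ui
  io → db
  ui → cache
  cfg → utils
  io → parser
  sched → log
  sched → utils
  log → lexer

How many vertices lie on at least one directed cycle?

7

A vertex is on a directed cycle iff it belongs to a strongly connected component of size ≥ 2 (or has a self-loop).
The vertices on cycles are {db, io, cfg, opt, core, sched, parser} — 7 in total.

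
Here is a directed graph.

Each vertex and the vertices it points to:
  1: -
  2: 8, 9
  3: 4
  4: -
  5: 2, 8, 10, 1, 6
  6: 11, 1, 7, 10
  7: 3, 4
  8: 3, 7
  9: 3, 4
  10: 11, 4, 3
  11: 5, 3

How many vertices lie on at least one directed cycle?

4

A vertex is on a directed cycle iff it belongs to a strongly connected component of size ≥ 2 (or has a self-loop).
The vertices on cycles are {5, 6, 10, 11} — 4 in total.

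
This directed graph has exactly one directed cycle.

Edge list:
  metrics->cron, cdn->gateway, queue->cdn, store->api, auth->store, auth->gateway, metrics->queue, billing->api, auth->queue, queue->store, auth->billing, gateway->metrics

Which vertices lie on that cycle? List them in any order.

cdn, queue, gateway, metrics

DFS with gray/black marking from queue:
queue gray
  cdn gray
    gateway gray
      metrics gray
        metrics→queue: queue is gray → back edge
Back edge closes the cycle queue → cdn → gateway → metrics → queue; its vertices are {cdn, queue, gateway, metrics}.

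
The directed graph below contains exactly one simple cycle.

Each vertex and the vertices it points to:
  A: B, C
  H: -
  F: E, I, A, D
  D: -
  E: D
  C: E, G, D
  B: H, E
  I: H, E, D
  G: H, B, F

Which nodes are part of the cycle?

A, C, F, G

DFS with gray/black marking from G:
G gray
  H gray
  H black
  B gray
    B→H: H black — skip
    E gray
      D gray
      D black
    E black
  B black
  F gray
    F→E: E black — skip
    I gray
      I→H: H black — skip
      I→E: E black — skip
      I→D: D black — skip
    I black
    A gray
      A→B: B black — skip
      C gray
        C→E: E black — skip
        C→G: G is gray → back edge
Back edge closes the cycle G → F → A → C → G; its vertices are {A, C, F, G}.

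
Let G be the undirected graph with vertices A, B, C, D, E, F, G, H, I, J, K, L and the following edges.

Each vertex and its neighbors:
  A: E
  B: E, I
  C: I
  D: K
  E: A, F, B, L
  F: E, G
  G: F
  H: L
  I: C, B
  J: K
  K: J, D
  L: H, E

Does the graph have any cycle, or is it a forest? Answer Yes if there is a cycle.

No

DFS, tracking each vertex's parent; an edge to a visited non-parent vertex closes a cycle.
Start from B:
visit B (parent –)
  visit E (parent B)
    visit A (parent E)
      A–E: parent, skip
    visit F (parent E)
      F–E: parent, skip
      visit G (parent F)
        G–F: parent, skip
    E–B: parent, skip
    visit L (parent E)
      visit H (parent L)
        H–L: parent, skip
      L–E: parent, skip
  visit I (parent B)
    visit C (parent I)
      C–I: parent, skip
    I–B: parent, skip
visit D (parent –)
  visit K (parent D)
    visit J (parent K)
      J–K: parent, skip
    K–D: parent, skip
No non-parent visited neighbor found — the graph is a forest.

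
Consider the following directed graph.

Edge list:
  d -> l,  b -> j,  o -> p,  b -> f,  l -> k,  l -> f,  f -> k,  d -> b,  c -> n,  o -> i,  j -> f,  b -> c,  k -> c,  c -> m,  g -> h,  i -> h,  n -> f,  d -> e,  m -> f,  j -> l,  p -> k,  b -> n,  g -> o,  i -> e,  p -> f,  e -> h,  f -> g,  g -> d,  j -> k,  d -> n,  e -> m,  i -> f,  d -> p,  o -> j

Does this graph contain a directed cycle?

DFS with white/gray/black marking, starting from c:
c gray
  n gray
    f gray
      k gray
        k→c: c is gray → back edge
Back edge found, so a cycle exists: c → n → f → k → c.

Yes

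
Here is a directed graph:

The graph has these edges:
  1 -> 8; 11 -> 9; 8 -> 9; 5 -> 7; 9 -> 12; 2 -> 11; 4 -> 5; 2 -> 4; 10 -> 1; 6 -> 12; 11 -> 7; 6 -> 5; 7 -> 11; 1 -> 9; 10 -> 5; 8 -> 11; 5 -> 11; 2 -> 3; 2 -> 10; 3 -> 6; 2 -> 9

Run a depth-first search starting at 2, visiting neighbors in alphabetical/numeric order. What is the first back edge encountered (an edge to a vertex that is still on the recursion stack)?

DFS from 2 (visiting neighbors in alphabetical/numeric order); mark gray on enter, black on exit:
2 gray
  3 gray
    6 gray
      5 gray
        7 gray
          11 gray
            11→7: 7 is gray → back edge
First back edge: 11 → 7.

11->7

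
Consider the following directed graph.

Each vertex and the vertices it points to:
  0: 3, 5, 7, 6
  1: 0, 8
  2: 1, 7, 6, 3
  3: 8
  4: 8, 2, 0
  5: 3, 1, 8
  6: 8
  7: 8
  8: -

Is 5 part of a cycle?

Yes

5 is on a cycle iff 5 can reach itself via ≥1 edge.
5 → 1 → 0 → 5 — yes.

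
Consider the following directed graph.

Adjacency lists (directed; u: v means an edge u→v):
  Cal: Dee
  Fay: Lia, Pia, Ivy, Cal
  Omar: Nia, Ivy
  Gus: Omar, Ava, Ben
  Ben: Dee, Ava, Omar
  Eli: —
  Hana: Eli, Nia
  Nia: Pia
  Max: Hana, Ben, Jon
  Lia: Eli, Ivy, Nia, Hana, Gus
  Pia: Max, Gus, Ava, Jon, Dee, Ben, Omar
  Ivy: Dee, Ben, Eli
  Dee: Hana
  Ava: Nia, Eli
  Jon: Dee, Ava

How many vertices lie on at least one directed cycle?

A vertex is on a directed cycle iff it belongs to a strongly connected component of size ≥ 2 (or has a self-loop).
The vertices on cycles are {Ava, Ben, Dee, Gus, Ivy, Jon, Max, Nia, Pia, Hana, Omar} — 11 in total.

11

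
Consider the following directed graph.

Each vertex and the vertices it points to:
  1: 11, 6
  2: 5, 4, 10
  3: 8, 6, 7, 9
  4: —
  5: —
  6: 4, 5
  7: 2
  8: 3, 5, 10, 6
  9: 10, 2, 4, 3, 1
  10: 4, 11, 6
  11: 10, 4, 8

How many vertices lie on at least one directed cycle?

8

A vertex is on a directed cycle iff it belongs to a strongly connected component of size ≥ 2 (or has a self-loop).
The vertices on cycles are {1, 2, 3, 7, 8, 9, 10, 11} — 8 in total.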